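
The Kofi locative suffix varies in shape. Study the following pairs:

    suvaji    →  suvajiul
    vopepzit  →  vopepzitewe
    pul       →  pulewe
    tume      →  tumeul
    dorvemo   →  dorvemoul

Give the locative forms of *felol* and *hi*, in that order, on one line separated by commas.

felolewe, hiul

The alternation tracks the final sound of the stem — -ewe when the stem ends in a consonant (*vopepzit*, *pul*); -ul when the stem ends in a vowel (*suvaji*, *tume*, *dorvemo*).
*felol*: final sound = /l/, a consonant → -ewe → *felolewe*.
*hi*: final sound = /i/, a vowel → -ul → *hiul*.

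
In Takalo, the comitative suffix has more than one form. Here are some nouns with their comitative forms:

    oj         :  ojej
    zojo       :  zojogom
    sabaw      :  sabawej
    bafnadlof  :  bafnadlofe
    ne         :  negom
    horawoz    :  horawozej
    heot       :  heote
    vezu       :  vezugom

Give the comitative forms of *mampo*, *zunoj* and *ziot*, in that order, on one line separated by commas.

mampogom, zunojej, ziote

The pattern is voicing of the final sound: -e when the stem ends in a voiceless consonant (*bafnadlof*, *heot*); -ej when the stem ends in a voiced consonant (*oj*, *sabaw*, *horawoz*); -gom when the stem ends in a vowel (*zojo*, *ne*, *vezu*).
Since the final sound of *mampo* is /o/ (a vowel), it takes -gom, giving *mampogom*.
*zunoj* — final sound /j/ (a voiced consonant) → -ej → *zunojej*.
*ziot*: final sound = /t/, a voiceless consonant → -e → *ziote*.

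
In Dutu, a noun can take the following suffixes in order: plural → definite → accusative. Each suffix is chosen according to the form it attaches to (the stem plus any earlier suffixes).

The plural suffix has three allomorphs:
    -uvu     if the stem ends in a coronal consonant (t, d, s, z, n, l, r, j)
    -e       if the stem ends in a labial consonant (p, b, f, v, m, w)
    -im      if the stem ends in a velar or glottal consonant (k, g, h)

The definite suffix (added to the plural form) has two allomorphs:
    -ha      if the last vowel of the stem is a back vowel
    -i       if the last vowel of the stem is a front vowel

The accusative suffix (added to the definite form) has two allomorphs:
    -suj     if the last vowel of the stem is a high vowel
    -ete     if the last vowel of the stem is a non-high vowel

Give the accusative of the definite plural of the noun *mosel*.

moseluvuhaete

Since the final consonant of *mosel* is /l/ (coronal), it takes -uvu, giving *moseluvu*.
The last vowel of the plural form *moseluvu* is /u/, which is a back vowel, so the definite suffix is -ha, giving *moseluvuha*.
The definite form *moseluvuha* — last vowel /a/ (a non-high vowel) → -ete → *moseluvuhaete*.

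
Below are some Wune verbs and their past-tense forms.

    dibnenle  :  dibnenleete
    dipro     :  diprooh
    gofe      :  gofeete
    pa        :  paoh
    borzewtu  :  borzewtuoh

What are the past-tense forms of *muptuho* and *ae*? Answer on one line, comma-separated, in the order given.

The suffix is conditioned by the last vowel: -ete when the last vowel of the stem is a front vowel (*dibnenle*, *gofe*); -oh when the last vowel of the stem is a back vowel (*dipro*, *pa*, *borzewtu*).
Since the last vowel of *muptuho* is /o/ (a back vowel), it takes -oh, giving *muptuhooh*.
The last vowel of *ae* is /e/, which is a front vowel, so the suffix is -ete, giving *aeete*.

muptuhooh, aeete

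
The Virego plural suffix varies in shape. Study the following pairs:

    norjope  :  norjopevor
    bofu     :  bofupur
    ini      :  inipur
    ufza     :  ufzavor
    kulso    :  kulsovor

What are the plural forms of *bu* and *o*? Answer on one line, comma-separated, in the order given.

bupur, ovor

The pattern is height harmony: -pur when the last vowel of the stem is a high vowel (*bofu*, *ini*); -vor when the last vowel of the stem is a non-high vowel (*norjope*, *ufza*, *kulso*).
*bu* — last vowel /u/ (a high vowel) → -pur → *bupur*.
*o* — last vowel /o/ (a non-high vowel) → -vor → *ovor*.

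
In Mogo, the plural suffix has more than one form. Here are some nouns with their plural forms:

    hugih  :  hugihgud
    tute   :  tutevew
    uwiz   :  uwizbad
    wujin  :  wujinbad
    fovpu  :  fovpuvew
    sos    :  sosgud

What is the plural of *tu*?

tuvew

Looking at the final sound of each stem: -gud when the stem ends in a voiceless consonant (*hugih*, *sos*); -bad when the stem ends in a voiced consonant (*uwiz*, *wujin*); -vew when the stem ends in a vowel (*tute*, *fovpu*).
*tu* — final sound /u/ (a vowel) → -vew → *tuvew*.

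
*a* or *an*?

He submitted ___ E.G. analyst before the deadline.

The indefinite article is chosen by the initial *sound* of the following word, not its spelling.
The initialism *E.G.* is read letter by letter; the first letter, E, is pronounced /iː/, which begins with a vowel sound.
So the article is *an*: He submitted an E.G. analyst before the deadline.

an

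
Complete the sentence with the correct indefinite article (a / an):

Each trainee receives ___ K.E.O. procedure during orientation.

a

The indefinite article is chosen by the initial *sound* of the following word, not its spelling.
The initialism *K.E.O.* is read letter by letter; the first letter, K, is pronounced /keɪ/, which begins with a consonant sound.
So the article is *a*: Each trainee receives a K.E.O. procedure during orientation.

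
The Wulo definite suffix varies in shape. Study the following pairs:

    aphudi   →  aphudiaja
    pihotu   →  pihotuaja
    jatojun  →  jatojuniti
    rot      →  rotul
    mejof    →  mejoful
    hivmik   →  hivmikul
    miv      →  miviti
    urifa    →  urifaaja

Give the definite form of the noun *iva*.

ivaaja

The pattern is voicing of the final sound: -ul when the stem ends in a voiceless consonant (*rot*, *mejof*, *hivmik*); -iti when the stem ends in a voiced consonant (*jatojun*, *miv*); -aja when the stem ends in a vowel (*aphudi*, *pihotu*, *urifa*).
The final sound of *iva* is /a/, which is a vowel, so the suffix is -aja, giving *ivaaja*.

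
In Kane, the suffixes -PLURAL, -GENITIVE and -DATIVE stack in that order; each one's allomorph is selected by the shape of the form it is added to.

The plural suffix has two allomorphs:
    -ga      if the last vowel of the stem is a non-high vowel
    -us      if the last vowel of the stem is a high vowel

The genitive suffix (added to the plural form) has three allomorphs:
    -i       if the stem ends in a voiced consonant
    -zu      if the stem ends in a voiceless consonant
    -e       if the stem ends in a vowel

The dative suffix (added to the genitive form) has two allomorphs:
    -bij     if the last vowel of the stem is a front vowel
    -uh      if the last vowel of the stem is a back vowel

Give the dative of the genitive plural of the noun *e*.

*e*: last vowel = /e/, a non-high vowel → -ga → *ega*.
The plural form *ega* — final sound /a/ (a vowel) → -e → *egae*.
The genitive form *egae* — last vowel /e/ (a front vowel) → -bij → *egaebij*.

egaebij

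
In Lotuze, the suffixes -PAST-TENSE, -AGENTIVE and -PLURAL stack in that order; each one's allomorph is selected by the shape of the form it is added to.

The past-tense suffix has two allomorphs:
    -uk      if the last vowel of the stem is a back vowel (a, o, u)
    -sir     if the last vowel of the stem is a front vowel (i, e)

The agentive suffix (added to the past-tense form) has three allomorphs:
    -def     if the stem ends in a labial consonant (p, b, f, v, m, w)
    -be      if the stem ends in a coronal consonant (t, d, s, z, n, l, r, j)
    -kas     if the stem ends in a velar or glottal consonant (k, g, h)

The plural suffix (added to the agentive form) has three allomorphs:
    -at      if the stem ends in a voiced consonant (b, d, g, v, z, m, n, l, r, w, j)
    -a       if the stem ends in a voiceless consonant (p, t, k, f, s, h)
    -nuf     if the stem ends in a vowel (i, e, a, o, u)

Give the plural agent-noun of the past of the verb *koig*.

*koig*: last vowel = /i/, a front vowel → -sir → *koigsir*.
The past-tense form *koigsir*: final consonant = /r/, coronal → -be → *koigsirbe*.
Since the final sound of the agentive form *koigsirbe* is /e/ (a vowel), it takes -nuf, giving *koigsirbenuf*.

koigsirbenuf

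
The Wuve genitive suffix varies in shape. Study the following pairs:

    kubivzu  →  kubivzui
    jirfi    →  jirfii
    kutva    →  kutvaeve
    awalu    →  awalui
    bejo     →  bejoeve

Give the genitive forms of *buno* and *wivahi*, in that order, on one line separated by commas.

bunoeve, wivahii

The suffix is conditioned by the last vowel: -i when the last vowel of the stem is a high vowel (*kubivzu*, *jirfi*, *awalu*); -eve when the last vowel of the stem is a non-high vowel (*kutva*, *bejo*).
*buno* — last vowel /o/ (a non-high vowel) → -eve → *bunoeve*.
*wivahi*: last vowel = /i/, a high vowel → -i → *wivahii*.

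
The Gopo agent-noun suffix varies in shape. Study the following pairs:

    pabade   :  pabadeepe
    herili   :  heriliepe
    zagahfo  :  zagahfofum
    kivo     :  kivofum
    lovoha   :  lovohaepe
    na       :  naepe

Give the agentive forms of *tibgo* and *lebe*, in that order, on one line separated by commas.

tibgofum, lebeepe

Looking at the last vowel of each stem: -fum when the last vowel of the stem is a rounded vowel (*zagahfo*, *kivo*); -epe when the last vowel of the stem is an unrounded vowel (*pabade*, *herili*, *lovoha*, *na*).
*tibgo*: last vowel = /o/, a rounded vowel → -fum → *tibgofum*.
The last vowel of *lebe* is /e/, which is an unrounded vowel, so the suffix is -epe, giving *lebeepe*.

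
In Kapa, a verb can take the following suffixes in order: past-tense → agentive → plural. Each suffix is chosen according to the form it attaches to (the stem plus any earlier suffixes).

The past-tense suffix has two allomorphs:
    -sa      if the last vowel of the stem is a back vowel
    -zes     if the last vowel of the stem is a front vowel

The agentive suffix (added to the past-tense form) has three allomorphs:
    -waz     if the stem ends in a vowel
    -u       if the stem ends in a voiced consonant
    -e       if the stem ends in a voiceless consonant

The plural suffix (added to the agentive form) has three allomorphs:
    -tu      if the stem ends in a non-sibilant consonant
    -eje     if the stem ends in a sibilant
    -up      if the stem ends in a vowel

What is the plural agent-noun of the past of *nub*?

nubsawazeje

The last vowel of *nub* is /u/, which is a back vowel, so the past-tense suffix is -sa, giving *nubsa*.
Since the final sound of the past-tense form *nubsa* is /a/ (a vowel), it takes -waz, giving *nubsawaz*.
Since the final sound of the agentive form *nubsawaz* is /z/ (a sibilant), it takes -eje, giving *nubsawazeje*.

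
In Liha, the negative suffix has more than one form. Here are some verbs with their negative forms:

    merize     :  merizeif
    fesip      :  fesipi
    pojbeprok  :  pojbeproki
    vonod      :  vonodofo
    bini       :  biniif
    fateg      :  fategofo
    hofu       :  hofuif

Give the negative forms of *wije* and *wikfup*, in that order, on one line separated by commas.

wijeif, wikfupi

Looking at the final sound of each stem: -i when the stem ends in a voiceless consonant (*fesip*, *pojbeprok*); -ofo when the stem ends in a voiced consonant (*vonod*, *fateg*); -if when the stem ends in a vowel (*merize*, *bini*, *hofu*).
The final sound of *wije* is /e/, which is a vowel, so the suffix is -if, giving *wijeif*.
*wikfup* — final sound /p/ (a voiceless consonant) → -i → *wikfupi*.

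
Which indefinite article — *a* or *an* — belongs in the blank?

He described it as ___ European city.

The indefinite article is chosen by the initial *sound* of the following word, not its spelling.
*European* begins with the sound /jʊ/ (eu pronounced /jʊ/) — a consonant sound.
So the article is *a*: He described it as a European city.

a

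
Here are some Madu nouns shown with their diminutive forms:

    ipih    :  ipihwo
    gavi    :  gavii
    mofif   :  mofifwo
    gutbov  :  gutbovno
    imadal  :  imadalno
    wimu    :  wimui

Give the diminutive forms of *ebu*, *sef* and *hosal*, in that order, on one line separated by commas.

ebui, sefwo, hosalno

The alternation tracks the final sound of the stem — -wo when the stem ends in a voiceless consonant (*ipih*, *mofif*); -no when the stem ends in a voiced consonant (*gutbov*, *imadal*); -i when the stem ends in a vowel (*gavi*, *wimu*).
*ebu*: final sound = /u/, a vowel → -i → *ebui*.
*sef*: final sound = /f/, a voiceless consonant → -wo → *sefwo*.
Since the final sound of *hosal* is /l/ (a voiced consonant), it takes -no, giving *hosalno*.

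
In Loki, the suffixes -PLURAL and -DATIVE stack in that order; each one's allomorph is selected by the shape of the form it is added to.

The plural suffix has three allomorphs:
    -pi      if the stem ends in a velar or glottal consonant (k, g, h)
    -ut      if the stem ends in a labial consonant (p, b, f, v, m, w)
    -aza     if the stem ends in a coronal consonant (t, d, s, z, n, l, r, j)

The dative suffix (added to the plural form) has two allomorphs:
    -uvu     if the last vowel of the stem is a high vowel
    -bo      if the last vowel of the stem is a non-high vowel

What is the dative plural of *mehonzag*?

mehonzagpiuvu

The final consonant of *mehonzag* is /g/, which is velar/glottal, so the plural suffix is -pi, giving *mehonzagpi*.
The plural form *mehonzagpi* — last vowel /i/ (a high vowel) → -uvu → *mehonzagpiuvu*.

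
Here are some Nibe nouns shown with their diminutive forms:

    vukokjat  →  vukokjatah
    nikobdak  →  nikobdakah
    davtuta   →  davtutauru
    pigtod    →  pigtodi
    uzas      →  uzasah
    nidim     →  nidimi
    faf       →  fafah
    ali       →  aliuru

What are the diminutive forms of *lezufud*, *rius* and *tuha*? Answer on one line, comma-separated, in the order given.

lezufudi, riusah, tuhauru

Looking at the final sound of each stem: -ah when the stem ends in a voiceless consonant (*vukokjat*, *nikobdak*, *uzas*, *faf*); -i when the stem ends in a voiced consonant (*pigtod*, *nidim*); -uru when the stem ends in a vowel (*davtuta*, *ali*).
The final sound of *lezufud* is /d/, which is a voiced consonant, so the suffix is -i, giving *lezufudi*.
Since the final sound of *rius* is /s/ (a voiceless consonant), it takes -ah, giving *riusah*.
The final sound of *tuha* is /a/, which is a vowel, so the suffix is -uru, giving *tuhauru*.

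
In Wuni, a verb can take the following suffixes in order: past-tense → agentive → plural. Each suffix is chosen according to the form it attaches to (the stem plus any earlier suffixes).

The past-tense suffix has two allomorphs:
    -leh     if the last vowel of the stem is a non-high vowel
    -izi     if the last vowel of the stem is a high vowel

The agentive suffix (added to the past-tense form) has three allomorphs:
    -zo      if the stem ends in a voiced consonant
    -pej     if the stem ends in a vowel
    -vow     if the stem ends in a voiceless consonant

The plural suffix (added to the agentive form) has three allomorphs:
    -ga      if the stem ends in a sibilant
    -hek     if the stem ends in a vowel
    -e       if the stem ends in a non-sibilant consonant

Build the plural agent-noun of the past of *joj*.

jojlehvowe

The last vowel of *joj* is /o/, which is a non-high vowel, so the past-tense suffix is -leh, giving *jojleh*.
The past-tense form *jojleh* — final sound /h/ (a voiceless consonant) → -vow → *jojlehvow*.
The final sound of the agentive form *jojlehvow* is /w/, which is a non-sibilant consonant, so the plural suffix is -e, giving *jojlehvowe*.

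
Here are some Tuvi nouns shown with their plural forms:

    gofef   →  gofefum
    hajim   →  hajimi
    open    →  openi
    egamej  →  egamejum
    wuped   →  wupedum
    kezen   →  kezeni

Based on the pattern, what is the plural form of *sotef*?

sotefum

Looking at the final consonant of each stem: -i when the stem ends in a nasal (*hajim*, *open*, *kezen*); -um when the stem ends in a non-nasal consonant (*gofef*, *egamej*, *wuped*).
The final consonant of *sotef* is /f/, which is non-nasal, so the suffix is -um, giving *sotefum*.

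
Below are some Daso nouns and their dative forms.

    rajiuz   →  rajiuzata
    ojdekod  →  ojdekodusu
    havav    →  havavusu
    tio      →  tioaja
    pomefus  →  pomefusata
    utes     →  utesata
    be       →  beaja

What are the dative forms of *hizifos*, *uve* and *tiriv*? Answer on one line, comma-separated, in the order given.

The suffix is conditioned by the final sound: -ata when the stem ends in a sibilant (*rajiuz*, *pomefus*, *utes*); -usu when the stem ends in a non-sibilant consonant (*ojdekod*, *havav*); -aja when the stem ends in a vowel (*tio*, *be*).
*hizifos*: final sound = /s/, a sibilant → -ata → *hizifosata*.
*uve*: final sound = /e/, a vowel → -aja → *uveaja*.
The final sound of *tiriv* is /v/, which is a non-sibilant consonant, so the suffix is -usu, giving *tirivusu*.

hizifosata, uveaja, tirivusu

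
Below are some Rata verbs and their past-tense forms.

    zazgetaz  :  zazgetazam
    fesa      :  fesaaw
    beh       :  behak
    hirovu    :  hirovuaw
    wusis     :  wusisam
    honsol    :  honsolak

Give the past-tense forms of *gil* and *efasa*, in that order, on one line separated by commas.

gilak, efasaaw

The suffix is conditioned by the final sound: -am when the stem ends in a sibilant (*zazgetaz*, *wusis*); -ak when the stem ends in a non-sibilant consonant (*beh*, *honsol*); -aw when the stem ends in a vowel (*fesa*, *hirovu*).
The final sound of *gil* is /l/, which is a non-sibilant consonant, so the suffix is -ak, giving *gilak*.
*efasa* — final sound /a/ (a vowel) → -aw → *efasaaw*.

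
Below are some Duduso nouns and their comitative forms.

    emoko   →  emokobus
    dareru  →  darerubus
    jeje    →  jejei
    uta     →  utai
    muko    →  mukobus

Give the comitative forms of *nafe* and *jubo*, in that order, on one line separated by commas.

nafei, jubobus

The alternation tracks the last vowel of the stem — -bus when the last vowel of the stem is a rounded vowel (*emoko*, *dareru*, *muko*); -i when the last vowel of the stem is an unrounded vowel (*jeje*, *uta*).
*nafe* — last vowel /e/ (an unrounded vowel) → -i → *nafei*.
*jubo* — last vowel /o/ (a rounded vowel) → -bus → *jubobus*.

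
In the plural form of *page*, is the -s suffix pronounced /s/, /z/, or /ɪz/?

/ɪz/

The stem *page* ends in a sibilant (/s, z, ʃ, ʒ, tʃ, dʒ/).
The plural suffix surfaces as /ɪz/ after sibilants, /s/ after other voiceless consonants, and /z/ after other voiced sounds.
So the plural -s on *page* is pronounced /ɪz/.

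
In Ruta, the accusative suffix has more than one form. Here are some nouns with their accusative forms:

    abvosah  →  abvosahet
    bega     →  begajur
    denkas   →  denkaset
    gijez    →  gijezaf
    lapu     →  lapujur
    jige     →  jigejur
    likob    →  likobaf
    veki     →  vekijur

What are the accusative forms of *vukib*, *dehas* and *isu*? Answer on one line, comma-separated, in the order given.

The pattern is voicing of the final sound: -et when the stem ends in a voiceless consonant (*abvosah*, *denkas*); -af when the stem ends in a voiced consonant (*gijez*, *likob*); -jur when the stem ends in a vowel (*bega*, *lapu*, *jige*, *veki*).
*vukib* — final sound /b/ (a voiced consonant) → -af → *vukibaf*.
*dehas* — final sound /s/ (a voiceless consonant) → -et → *dehaset*.
Since the final sound of *isu* is /u/ (a vowel), it takes -jur, giving *isujur*.

vukibaf, dehaset, isujur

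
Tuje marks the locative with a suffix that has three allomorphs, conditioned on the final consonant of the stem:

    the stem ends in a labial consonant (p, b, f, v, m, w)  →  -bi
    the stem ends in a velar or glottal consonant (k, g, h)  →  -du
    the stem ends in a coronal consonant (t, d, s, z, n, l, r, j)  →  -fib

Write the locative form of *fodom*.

fodombi

The final consonant of *fodom* is /m/, which is labial, so the suffix is -bi, giving *fodombi*.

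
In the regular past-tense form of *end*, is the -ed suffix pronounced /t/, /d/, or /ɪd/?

/ɪd/

The stem *end* ends in /t/ or /d/.
The -ed suffix is realized as /ɪd/ after /t, d/; as /t/ after other voiceless consonants; and as /d/ after other voiced sounds.
So -ed on *end* is pronounced /ɪd/.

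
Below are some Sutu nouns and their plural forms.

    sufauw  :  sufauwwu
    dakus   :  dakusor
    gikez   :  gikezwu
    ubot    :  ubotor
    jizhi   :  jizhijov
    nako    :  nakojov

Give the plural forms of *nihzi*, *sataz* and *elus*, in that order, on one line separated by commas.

Looking at the final sound of each stem: -or when the stem ends in a voiceless consonant (*dakus*, *ubot*); -wu when the stem ends in a voiced consonant (*sufauw*, *gikez*); -jov when the stem ends in a vowel (*jizhi*, *nako*).
The final sound of *nihzi* is /i/, which is a vowel, so the suffix is -jov, giving *nihzijov*.
*sataz*: final sound = /z/, a voiced consonant → -wu → *satazwu*.
*elus*: final sound = /s/, a voiceless consonant → -or → *elusor*.

nihzijov, satazwu, elusor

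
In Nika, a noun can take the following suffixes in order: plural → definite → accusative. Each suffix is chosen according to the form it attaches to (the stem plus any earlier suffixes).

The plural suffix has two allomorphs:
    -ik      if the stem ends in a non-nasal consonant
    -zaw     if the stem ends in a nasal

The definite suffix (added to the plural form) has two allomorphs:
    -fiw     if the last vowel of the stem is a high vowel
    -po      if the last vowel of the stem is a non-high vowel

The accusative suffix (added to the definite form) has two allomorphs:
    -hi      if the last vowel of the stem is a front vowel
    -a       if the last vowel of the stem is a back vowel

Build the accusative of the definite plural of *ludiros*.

ludirosikfiwhi

*ludiros*: final consonant = /s/, non-nasal → -ik → *ludirosik*.
The plural form *ludirosik*: last vowel = /i/, a high vowel → -fiw → *ludirosikfiw*.
The last vowel of the definite form *ludirosikfiw* is /i/, which is a front vowel, so the accusative suffix is -hi, giving *ludirosikfiwhi*.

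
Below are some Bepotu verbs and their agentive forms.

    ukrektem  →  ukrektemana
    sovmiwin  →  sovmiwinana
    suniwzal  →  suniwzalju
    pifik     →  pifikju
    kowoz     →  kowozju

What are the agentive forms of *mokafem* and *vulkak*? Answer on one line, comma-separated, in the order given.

The alternation tracks the final consonant of the stem — -ana when the stem ends in a nasal (*ukrektem*, *sovmiwin*); -ju when the stem ends in a non-nasal consonant (*suniwzal*, *pifik*, *kowoz*).
Since the final consonant of *mokafem* is /m/ (a nasal), it takes -ana, giving *mokafemana*.
*vulkak* — final consonant /k/ (non-nasal) → -ju → *vulkakju*.

mokafemana, vulkakju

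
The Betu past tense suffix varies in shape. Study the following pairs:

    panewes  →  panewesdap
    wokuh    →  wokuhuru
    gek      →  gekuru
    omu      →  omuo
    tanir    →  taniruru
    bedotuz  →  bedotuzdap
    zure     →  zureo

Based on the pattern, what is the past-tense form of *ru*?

ruo

The suffix is conditioned by the final sound: -dap when the stem ends in a sibilant (*panewes*, *bedotuz*); -uru when the stem ends in a non-sibilant consonant (*wokuh*, *gek*, *tanir*); -o when the stem ends in a vowel (*omu*, *zure*).
The final sound of *ru* is /u/, which is a vowel, so the suffix is -o, giving *ruo*.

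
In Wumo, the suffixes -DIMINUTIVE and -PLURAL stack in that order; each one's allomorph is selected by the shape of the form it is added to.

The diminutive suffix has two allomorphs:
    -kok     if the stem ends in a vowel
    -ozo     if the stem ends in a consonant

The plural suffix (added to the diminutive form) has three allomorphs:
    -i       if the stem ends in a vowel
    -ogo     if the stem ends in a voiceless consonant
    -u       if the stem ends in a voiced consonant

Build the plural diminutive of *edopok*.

edopokozoi

*edopok* — final sound /k/ (a consonant) → -ozo → *edopokozo*.
Since the final sound of the diminutive form *edopokozo* is /o/ (a vowel), it takes -i, giving *edopokozoi*.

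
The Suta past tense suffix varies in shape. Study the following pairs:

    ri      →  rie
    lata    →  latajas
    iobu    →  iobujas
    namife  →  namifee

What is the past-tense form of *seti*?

setie

The suffix is conditioned by the last vowel: -e when the last vowel of the stem is a front vowel (*ri*, *namife*); -jas when the last vowel of the stem is a back vowel (*lata*, *iobu*).
*seti*: last vowel = /i/, a front vowel → -e → *setie*.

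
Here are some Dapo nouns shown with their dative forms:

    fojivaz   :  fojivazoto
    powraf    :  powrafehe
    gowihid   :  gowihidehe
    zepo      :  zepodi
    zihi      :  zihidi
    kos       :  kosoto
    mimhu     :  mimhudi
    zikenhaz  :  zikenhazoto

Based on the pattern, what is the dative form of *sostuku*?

sostukudi

The suffix is conditioned by the final sound: -oto when the stem ends in a sibilant (*fojivaz*, *kos*, *zikenhaz*); -ehe when the stem ends in a non-sibilant consonant (*powraf*, *gowihid*); -di when the stem ends in a vowel (*zepo*, *zihi*, *mimhu*).
The final sound of *sostuku* is /u/, which is a vowel, so the suffix is -di, giving *sostukudi*.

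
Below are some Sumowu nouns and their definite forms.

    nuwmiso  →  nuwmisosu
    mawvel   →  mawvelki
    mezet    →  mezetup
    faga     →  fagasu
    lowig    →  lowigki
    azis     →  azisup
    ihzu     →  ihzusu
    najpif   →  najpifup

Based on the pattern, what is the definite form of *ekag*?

The pattern is voicing of the final sound: -up when the stem ends in a voiceless consonant (*mezet*, *azis*, *najpif*); -ki when the stem ends in a voiced consonant (*mawvel*, *lowig*); -su when the stem ends in a vowel (*nuwmiso*, *faga*, *ihzu*).
*ekag*: final sound = /g/, a voiced consonant → -ki → *ekagki*.

ekagki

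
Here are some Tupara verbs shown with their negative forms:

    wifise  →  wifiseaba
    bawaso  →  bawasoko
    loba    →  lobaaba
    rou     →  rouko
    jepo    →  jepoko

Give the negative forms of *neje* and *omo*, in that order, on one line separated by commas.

The pattern is rounding harmony: -ko when the last vowel of the stem is a rounded vowel (*bawaso*, *rou*, *jepo*); -aba when the last vowel of the stem is an unrounded vowel (*wifise*, *loba*).
The last vowel of *neje* is /e/, which is an unrounded vowel, so the suffix is -aba, giving *nejeaba*.
The last vowel of *omo* is /o/, which is a rounded vowel, so the suffix is -ko, giving *omoko*.

nejeaba, omoko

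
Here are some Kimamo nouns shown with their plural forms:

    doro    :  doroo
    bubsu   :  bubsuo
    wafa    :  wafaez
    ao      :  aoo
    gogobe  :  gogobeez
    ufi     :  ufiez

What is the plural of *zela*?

zelaez

The alternation tracks the last vowel of the stem — -o when the last vowel of the stem is a rounded vowel (*doro*, *bubsu*, *ao*); -ez when the last vowel of the stem is an unrounded vowel (*wafa*, *gogobe*, *ufi*).
*zela*: last vowel = /a/, an unrounded vowel → -ez → *zelaez*.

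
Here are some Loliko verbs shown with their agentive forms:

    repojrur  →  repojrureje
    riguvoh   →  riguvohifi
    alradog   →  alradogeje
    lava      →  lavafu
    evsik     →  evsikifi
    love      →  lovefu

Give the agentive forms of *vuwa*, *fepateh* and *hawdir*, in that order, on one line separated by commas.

vuwafu, fepatehifi, hawdireje

The suffix is conditioned by the final sound: -ifi when the stem ends in a voiceless consonant (*riguvoh*, *evsik*); -eje when the stem ends in a voiced consonant (*repojrur*, *alradog*); -fu when the stem ends in a vowel (*lava*, *love*).
*vuwa* — final sound /a/ (a vowel) → -fu → *vuwafu*.
The final sound of *fepateh* is /h/, which is a voiceless consonant, so the suffix is -ifi, giving *fepatehifi*.
The final sound of *hawdir* is /r/, which is a voiced consonant, so the suffix is -eje, giving *hawdireje*.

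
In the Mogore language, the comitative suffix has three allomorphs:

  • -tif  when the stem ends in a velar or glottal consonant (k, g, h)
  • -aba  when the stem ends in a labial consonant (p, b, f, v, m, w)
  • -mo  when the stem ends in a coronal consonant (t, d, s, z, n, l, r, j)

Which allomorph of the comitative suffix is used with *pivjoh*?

Since the final consonant of *pivjoh* is /h/ (velar/glottal), it takes -tif.

-tif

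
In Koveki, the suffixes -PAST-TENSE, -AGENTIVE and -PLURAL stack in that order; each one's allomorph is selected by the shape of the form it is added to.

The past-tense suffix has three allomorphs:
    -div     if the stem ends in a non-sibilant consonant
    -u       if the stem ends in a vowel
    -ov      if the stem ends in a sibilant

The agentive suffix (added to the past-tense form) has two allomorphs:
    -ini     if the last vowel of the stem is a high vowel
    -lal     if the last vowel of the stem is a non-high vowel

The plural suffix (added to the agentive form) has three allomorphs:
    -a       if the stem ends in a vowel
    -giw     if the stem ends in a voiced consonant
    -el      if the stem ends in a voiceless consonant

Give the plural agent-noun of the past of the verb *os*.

osovlalgiw

Since the final sound of *os* is /s/ (a sibilant), it takes -ov, giving *osov*.
The past-tense form *osov*: last vowel = /o/, a non-high vowel → -lal → *osovlal*.
The agentive form *osovlal* — final sound /l/ (a voiced consonant) → -giw → *osovlalgiw*.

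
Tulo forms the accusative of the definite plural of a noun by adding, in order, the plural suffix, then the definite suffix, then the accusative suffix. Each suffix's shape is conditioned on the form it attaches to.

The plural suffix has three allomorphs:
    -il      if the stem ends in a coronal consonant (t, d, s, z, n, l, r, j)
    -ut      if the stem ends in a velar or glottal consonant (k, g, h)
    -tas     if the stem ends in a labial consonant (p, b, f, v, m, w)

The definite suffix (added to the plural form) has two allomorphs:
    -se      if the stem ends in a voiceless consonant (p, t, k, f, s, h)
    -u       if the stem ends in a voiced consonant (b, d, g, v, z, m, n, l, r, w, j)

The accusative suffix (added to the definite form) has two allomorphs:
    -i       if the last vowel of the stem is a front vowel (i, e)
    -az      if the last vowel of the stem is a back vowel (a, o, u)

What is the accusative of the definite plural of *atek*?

atekutsei

*atek*: final consonant = /k/, velar/glottal → -ut → *atekut*.
The final consonant of the plural form *atekut* is /t/, which is voiceless, so the definite suffix is -se, giving *atekutse*.
The definite form *atekutse*: last vowel = /e/, a front vowel → -i → *atekutsei*.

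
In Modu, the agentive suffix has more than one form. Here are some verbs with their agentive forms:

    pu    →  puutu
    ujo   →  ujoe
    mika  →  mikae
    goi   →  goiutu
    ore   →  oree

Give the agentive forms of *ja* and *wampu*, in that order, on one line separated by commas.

The pattern is height harmony: -utu when the last vowel of the stem is a high vowel (*pu*, *goi*); -e when the last vowel of the stem is a non-high vowel (*ujo*, *mika*, *ore*).
Since the last vowel of *ja* is /a/ (a non-high vowel), it takes -e, giving *jae*.
*wampu* — last vowel /u/ (a high vowel) → -utu → *wampuutu*.

jae, wampuutu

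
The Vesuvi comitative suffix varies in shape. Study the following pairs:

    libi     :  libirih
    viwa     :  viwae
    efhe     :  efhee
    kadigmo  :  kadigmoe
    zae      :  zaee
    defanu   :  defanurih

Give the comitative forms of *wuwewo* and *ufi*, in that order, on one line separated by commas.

wuwewoe, ufirih

Looking at the last vowel of each stem: -rih when the last vowel of the stem is a high vowel (*libi*, *defanu*); -e when the last vowel of the stem is a non-high vowel (*viwa*, *efhe*, *kadigmo*, *zae*).
Since the last vowel of *wuwewo* is /o/ (a non-high vowel), it takes -e, giving *wuwewoe*.
*ufi*: last vowel = /i/, a high vowel → -rih → *ufirih*.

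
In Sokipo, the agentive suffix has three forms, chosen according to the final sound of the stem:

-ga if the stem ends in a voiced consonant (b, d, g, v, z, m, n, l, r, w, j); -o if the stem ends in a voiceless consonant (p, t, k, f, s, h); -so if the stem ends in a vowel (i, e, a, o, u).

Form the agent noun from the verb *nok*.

The final sound of *nok* is /k/, which is a voiceless consonant, so the suffix is -o, giving *noko*.

noko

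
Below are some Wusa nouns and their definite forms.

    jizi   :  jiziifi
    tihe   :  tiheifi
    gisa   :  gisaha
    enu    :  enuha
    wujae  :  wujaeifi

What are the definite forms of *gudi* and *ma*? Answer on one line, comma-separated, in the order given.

gudiifi, maha

The pattern is front/back vowel harmony: -ifi when the last vowel of the stem is a front vowel (*jizi*, *tihe*, *wujae*); -ha when the last vowel of the stem is a back vowel (*gisa*, *enu*).
*gudi*: last vowel = /i/, a front vowel → -ifi → *gudiifi*.
The last vowel of *ma* is /a/, which is a back vowel, so the suffix is -ha, giving *maha*.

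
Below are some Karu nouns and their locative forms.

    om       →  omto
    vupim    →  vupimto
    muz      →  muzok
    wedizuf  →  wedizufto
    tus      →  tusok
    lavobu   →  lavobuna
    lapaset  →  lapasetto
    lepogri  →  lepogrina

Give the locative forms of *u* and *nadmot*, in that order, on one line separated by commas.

The pattern is sibilance of the final sound: -ok when the stem ends in a sibilant (*muz*, *tus*); -to when the stem ends in a non-sibilant consonant (*om*, *vupim*, *wedizuf*, *lapaset*); -na when the stem ends in a vowel (*lavobu*, *lepogri*).
Since the final sound of *u* is /u/ (a vowel), it takes -na, giving *una*.
*nadmot*: final sound = /t/, a non-sibilant consonant → -to → *nadmotto*.

una, nadmotto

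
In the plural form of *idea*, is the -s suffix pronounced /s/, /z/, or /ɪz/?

/z/

The stem *idea* ends in a voiced non-sibilant sound.
The plural suffix surfaces as /ɪz/ after sibilants, /s/ after other voiceless consonants, and /z/ after other voiced sounds.
So the plural -s on *idea* is pronounced /z/.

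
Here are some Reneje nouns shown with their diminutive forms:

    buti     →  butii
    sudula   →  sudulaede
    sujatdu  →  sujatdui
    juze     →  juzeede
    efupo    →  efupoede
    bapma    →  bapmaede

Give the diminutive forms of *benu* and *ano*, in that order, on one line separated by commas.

benui, anoede

The pattern is height harmony: -i when the last vowel of the stem is a high vowel (*buti*, *sujatdu*); -ede when the last vowel of the stem is a non-high vowel (*sudula*, *juze*, *efupo*, *bapma*).
*benu* — last vowel /u/ (a high vowel) → -i → *benui*.
*ano* — last vowel /o/ (a non-high vowel) → -ede → *anoede*.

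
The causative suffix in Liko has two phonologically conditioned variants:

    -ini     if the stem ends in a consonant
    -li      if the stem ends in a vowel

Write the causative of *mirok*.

*mirok* — final sound /k/ (a consonant) → -ini → *mirokini*.

mirokini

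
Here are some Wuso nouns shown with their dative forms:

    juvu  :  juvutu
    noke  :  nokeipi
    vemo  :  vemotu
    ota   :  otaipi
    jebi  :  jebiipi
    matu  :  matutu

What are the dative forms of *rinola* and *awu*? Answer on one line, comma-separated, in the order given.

rinolaipi, awutu

Looking at the last vowel of each stem: -tu when the last vowel of the stem is a rounded vowel (*juvu*, *vemo*, *matu*); -ipi when the last vowel of the stem is an unrounded vowel (*noke*, *ota*, *jebi*).
*rinola*: last vowel = /a/, an unrounded vowel → -ipi → *rinolaipi*.
Since the last vowel of *awu* is /u/ (a rounded vowel), it takes -tu, giving *awutu*.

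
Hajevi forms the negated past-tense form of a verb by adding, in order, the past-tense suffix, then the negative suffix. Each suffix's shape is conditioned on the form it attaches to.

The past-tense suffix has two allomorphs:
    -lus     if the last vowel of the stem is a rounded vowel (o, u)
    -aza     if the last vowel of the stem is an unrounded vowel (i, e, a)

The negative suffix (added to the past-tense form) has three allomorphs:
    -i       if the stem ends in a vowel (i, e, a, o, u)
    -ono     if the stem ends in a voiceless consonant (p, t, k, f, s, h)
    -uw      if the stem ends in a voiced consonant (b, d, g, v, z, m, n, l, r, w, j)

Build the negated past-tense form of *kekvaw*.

kekvawazai

*kekvaw* — last vowel /a/ (an unrounded vowel) → -aza → *kekvawaza*.
Since the final sound of the past-tense form *kekvawaza* is /a/ (a vowel), it takes -i, giving *kekvawazai*.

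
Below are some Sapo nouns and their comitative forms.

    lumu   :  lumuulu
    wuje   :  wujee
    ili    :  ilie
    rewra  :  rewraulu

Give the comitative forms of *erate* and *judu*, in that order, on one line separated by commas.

Looking at the last vowel of each stem: -e when the last vowel of the stem is a front vowel (*wuje*, *ili*); -ulu when the last vowel of the stem is a back vowel (*lumu*, *rewra*).
Since the last vowel of *erate* is /e/ (a front vowel), it takes -e, giving *eratee*.
The last vowel of *judu* is /u/, which is a back vowel, so the suffix is -ulu, giving *juduulu*.

eratee, juduulu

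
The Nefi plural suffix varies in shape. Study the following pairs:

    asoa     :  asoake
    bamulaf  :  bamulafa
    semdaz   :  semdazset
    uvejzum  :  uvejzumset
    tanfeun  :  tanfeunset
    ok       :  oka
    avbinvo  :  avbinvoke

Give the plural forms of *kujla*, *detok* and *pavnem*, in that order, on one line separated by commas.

kujlake, detoka, pavnemset

The alternation tracks the final sound of the stem — -a when the stem ends in a voiceless consonant (*bamulaf*, *ok*); -set when the stem ends in a voiced consonant (*semdaz*, *uvejzum*, *tanfeun*); -ke when the stem ends in a vowel (*asoa*, *avbinvo*).
The final sound of *kujla* is /a/, which is a vowel, so the suffix is -ke, giving *kujlake*.
Since the final sound of *detok* is /k/ (a voiceless consonant), it takes -a, giving *detoka*.
Since the final sound of *pavnem* is /m/ (a voiced consonant), it takes -set, giving *pavnemset*.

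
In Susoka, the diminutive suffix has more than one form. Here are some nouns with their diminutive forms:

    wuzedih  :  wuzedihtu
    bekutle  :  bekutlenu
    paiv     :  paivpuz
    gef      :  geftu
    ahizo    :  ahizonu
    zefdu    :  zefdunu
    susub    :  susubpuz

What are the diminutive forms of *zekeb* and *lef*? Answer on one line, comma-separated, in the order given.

zekebpuz, leftu

The suffix is conditioned by the final sound: -tu when the stem ends in a voiceless consonant (*wuzedih*, *gef*); -puz when the stem ends in a voiced consonant (*paiv*, *susub*); -nu when the stem ends in a vowel (*bekutle*, *ahizo*, *zefdu*).
*zekeb*: final sound = /b/, a voiced consonant → -puz → *zekebpuz*.
*lef*: final sound = /f/, a voiceless consonant → -tu → *leftu*.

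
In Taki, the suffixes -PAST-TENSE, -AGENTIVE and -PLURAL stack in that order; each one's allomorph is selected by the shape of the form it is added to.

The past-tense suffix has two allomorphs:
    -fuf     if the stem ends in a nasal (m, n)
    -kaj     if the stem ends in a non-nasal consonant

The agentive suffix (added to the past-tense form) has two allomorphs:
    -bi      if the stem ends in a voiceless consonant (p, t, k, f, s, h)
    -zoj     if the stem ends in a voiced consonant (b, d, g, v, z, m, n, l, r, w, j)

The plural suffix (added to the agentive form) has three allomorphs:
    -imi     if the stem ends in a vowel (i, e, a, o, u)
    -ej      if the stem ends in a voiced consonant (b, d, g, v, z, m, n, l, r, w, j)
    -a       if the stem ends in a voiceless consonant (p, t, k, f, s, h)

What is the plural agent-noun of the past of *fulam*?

fulamfufbiimi

*fulam* — final consonant /m/ (a nasal) → -fuf → *fulamfuf*.
The past-tense form *fulamfuf*: final consonant = /f/, voiceless → -bi → *fulamfufbi*.
The agentive form *fulamfufbi* — final sound /i/ (a vowel) → -imi → *fulamfufbiimi*.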